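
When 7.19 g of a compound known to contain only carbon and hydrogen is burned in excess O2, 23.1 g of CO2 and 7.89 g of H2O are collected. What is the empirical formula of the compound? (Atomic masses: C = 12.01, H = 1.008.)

C3H5

mol C = 23.1 / 44.01 = 0.5249; mass C = 0.5249 × 12.01 = 6.304 g
mol H = 2 × (7.89 / 18.02) = 0.8757; mass H = 0.8757 × 1.008 = 0.8827 g
Divide by the smallest (0.5249 mol C): C 1.000, H 1.668
×3: C 3.00, H 5.01 → C3H5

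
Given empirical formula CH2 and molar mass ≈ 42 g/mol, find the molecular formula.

C3H6

Empirical-formula mass = 14.03 g/mol
n = 42 / 14.03 = 2.99 ≈ 3
Molecular formula = (CH2)3 = C3H6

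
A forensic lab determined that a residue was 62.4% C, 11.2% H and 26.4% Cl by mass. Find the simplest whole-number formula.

Assume 100 g: 62.4 g C, 11.2 g H, 26.4 g Cl.
Moles — C: 62.4 / 12.01 = 5.196 mol; H: 11.2 / 1.008 = 11.11 mol; Cl: 26.4 / 35.45 = 0.7447 mol
Smallest is Cl at 0.7447 mol; normalising gives C 6.977, H 14.920, Cl 1.000
≈ 7:15:1 → C7H15Cl

C7H15Cl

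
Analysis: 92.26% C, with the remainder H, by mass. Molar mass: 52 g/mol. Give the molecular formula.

C4H4

Assume 100 g: 92.26 g C, 7.74 g H.
Moles — C: 92.26 / 12.01 = 7.682 mol; H: 7.74 / 1.008 = 7.679 mol
Ratios (÷ 7.679): C 1.000, H 1.000
≈ 1:1 → CH
Empirical-formula mass = 13.02 g/mol
n = 52 / 13.02 = 3.99 ≈ 4
Molecular formula = (CH)×4 = C4H4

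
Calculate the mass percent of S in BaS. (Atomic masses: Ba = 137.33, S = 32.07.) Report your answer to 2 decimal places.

Molar mass = 1(137.33) + 1(32.07) = 169.400 g/mol
Mass of S per mole = 1 × 32.07 = 32.070 g
% S = 32.070 / 169.400 × 100 = 18.93%

18.93%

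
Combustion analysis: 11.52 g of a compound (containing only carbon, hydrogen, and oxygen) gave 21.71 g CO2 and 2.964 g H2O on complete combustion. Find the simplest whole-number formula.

mol C = 21.71 / 44.01 = 0.4933; mass C = 0.4933 × 12.01 = 5.924 g
mol H = 2 × (2.964 / 18.02) = 0.3290; mass H = 0.3290 × 1.008 = 0.3316 g
mass O = 11.52 − (6.256) = 5.264 g → mol O = 0.3290
Ratios (÷ 0.329): C 1.500, H 1.000, O 1.000
Multiply by 2: C 3.00, H 2.00, O 2.00 → C3H2O2

C3H2O2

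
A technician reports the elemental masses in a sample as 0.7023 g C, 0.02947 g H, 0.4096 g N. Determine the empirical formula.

C2HN

n(C) = 0.7023/12.01 = 0.05848, n(H) = 0.02947/1.008 = 0.02924, n(N) = 0.4096/14.01 = 0.02924
Divide by the smallest (0.02924 mol H): C 2.000, H 1.000, N 1.000
Ratio ≈ 2:1:1, so the empirical formula is C2HN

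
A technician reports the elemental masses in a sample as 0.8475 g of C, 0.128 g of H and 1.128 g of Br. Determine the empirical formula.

n(C) = 0.8475/12.01 = 0.07057, n(H) = 0.128/1.008 = 0.127, n(Br) = 1.128/79.90 = 0.01412
Smallest is Br at 0.01412 mol; normalising gives C 4.998, H 8.995, Br 1.000
≈ 5:9:1 → C5H9Br

C5H9Br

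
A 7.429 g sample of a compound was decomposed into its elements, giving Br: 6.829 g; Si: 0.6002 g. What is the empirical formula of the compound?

Br4Si

n(Br) = 6.829/79.90 = 0.08547, n(Si) = 0.6002/28.09 = 0.02137
Divide by the smallest (0.02137 mol Si): Br 4.000, Si 1.000
Ratio ≈ 4:1, so the empirical formula is Br4Si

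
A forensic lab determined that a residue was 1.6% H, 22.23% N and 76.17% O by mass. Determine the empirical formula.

Assume 100 g: 1.6 g H, 22.23 g N, 76.17 g O.
H: 1.6 g ÷ 1.008 g/mol = 1.587 mol
N: 22.23 g ÷ 14.01 g/mol = 1.587 mol
O: 76.17 g ÷ 16.00 g/mol = 4.761 mol
Smallest is N at 1.587 mol; normalising gives H 1.000, N 1.000, O 3.000
→ HNO3

HNO3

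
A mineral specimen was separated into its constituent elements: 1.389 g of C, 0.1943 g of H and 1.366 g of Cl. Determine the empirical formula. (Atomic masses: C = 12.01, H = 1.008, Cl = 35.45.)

C3H5Cl

Moles — C: 1.389 / 12.01 = 0.1157 mol; H: 0.1943 / 1.008 = 0.1928 mol; Cl: 1.366 / 35.45 = 0.03853 mol
Ratios (÷ 0.03853): C 3.001, H 5.002, Cl 1.000
≈ 3:5:1 → C3H5Cl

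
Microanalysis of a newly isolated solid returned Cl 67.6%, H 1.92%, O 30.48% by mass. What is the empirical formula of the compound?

Assume 100 g: 67.6 g Cl, 1.92 g H, 30.48 g O.
Moles — Cl: 67.6 / 35.45 = 1.907 mol; H: 1.92 / 1.008 = 1.905 mol; O: 30.48 / 16.00 = 1.905 mol
Ratios (÷ 1.905): Cl 1.001, H 1.000, O 1.000
Ratio ≈ 1:1:1, so the empirical formula is ClHO

ClHO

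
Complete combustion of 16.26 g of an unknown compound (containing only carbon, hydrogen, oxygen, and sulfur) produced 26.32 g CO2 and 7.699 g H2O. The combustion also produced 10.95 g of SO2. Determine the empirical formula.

mol C = 26.32 / 44.01 = 0.5980; mass C = 0.5980 × 12.01 = 7.183 g
mol H = 2 × (7.699 / 18.02) = 0.8545; mass H = 0.8545 × 1.008 = 0.8613 g
mol S = 10.95 / 64.07 = 0.1709; mass S = 5.481 g
mass O = 16.26 − (13.52) = 2.735 g → mol O = 0.1709
Ratios (÷ 0.1709): C 3.499, H 5.000, O 1.000, S 1.000
Scaling by 2: C 7.00, H 10.00, O 2.00, S 2.00 → C7H10O2S2

C7H10O2S2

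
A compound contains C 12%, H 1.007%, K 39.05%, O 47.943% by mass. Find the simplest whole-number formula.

Assume 100 g: 12 g C, 1.007 g H, 39.05 g K, 47.943 g O.
Moles — C: 12 / 12.01 = 0.9992 mol; H: 1.007 / 1.008 = 0.999 mol; K: 39.05 / 39.10 = 0.9987 mol; O: 47.943 / 16.00 = 2.996 mol
Divide by the smallest (0.9987 mol K): C 1.000, H 1.000, K 1.000, O 3.000
≈ 1:1:1:3 → CHKO3

CHKO3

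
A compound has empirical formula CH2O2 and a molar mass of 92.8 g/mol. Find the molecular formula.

Empirical-formula mass = 46.03 g/mol
n = 92.8 / 46.03 = 2.02 ≈ 2
Molecular formula = (CH2O2)2 = C2H4O4

C2H4O4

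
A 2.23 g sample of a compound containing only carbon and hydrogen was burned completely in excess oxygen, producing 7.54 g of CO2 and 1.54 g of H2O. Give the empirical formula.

CH

mol C = 7.54 / 44.01 = 0.1713; mass C = 0.1713 × 12.01 = 2.058 g
mol H = 2 × (1.54 / 18.02) = 0.1709; mass H = 0.1709 × 1.008 = 0.1723 g
Ratios (÷ 0.1709): C 1.002, H 1.000
Ratio ≈ 1:1, so the empirical formula is CH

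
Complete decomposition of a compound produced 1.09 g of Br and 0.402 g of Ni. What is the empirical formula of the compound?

Br: 1.09 g ÷ 79.90 g/mol = 0.01364 mol
Ni: 0.402 g ÷ 58.69 g/mol = 0.00685 mol
Ratios (÷ 0.00685): Br 1.992, Ni 1.000
≈ 2:1 → Br2Ni

Br2Ni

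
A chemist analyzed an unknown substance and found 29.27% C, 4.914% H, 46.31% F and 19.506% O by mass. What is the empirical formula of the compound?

Assume 100 g: 29.27 g C, 4.914 g H, 46.31 g F, 19.506 g O.
C: 29.27 g ÷ 12.01 g/mol = 2.437 mol
H: 4.914 g ÷ 1.008 g/mol = 4.875 mol
F: 46.31 g ÷ 19.00 g/mol = 2.437 mol
O: 19.506 g ÷ 16.00 g/mol = 1.219 mol
Smallest is O at 1.219 mol; normalising gives C 1.999, H 3.999, F 1.999, O 1.000
→ C2H4F2O

C2H4F2O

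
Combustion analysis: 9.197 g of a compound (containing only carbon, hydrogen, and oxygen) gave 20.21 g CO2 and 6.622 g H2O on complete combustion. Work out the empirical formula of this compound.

C5H8O2

mol C = 20.21 / 44.01 = 0.4592; mass C = 0.4592 × 12.01 = 5.515 g
mol H = 2 × (6.622 / 18.02) = 0.7350; mass H = 0.7350 × 1.008 = 0.7408 g
mass O = 9.197 − (6.256) = 2.941 g → mol O = 0.1838
Divide by the smallest (0.1838 mol O): C 2.498, H 3.998, O 1.000
Scaling by 2: C 5.00, H 8.00, O 2.00 → C5H8O2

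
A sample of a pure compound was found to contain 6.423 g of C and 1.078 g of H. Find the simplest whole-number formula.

Moles — C: 6.423 / 12.01 = 0.5348 mol; H: 1.078 / 1.008 = 1.069 mol
Smallest is C at 0.5348 mol; normalising gives C 1.000, H 2.000
Ratio ≈ 1:2, so the empirical formula is CH2

CH2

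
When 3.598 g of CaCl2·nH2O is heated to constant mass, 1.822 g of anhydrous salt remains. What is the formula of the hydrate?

CaCl2·6H2O

Mass of water lost = 3.598 − 1.822 = 1.776 g → 1.776 / 18.02 = 0.09856 mol H2O
Molar mass of CaCl2 = 110.98 g/mol → mol CaCl2 = 1.822 / 110.98 = 0.01642
n = 0.09856 / 0.01642 = 6.00 ≈ 6 → CaCl2·6H2O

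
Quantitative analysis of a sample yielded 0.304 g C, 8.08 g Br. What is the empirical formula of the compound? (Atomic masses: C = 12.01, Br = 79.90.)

CBr4

n(C) = 0.304/12.01 = 0.02531, n(Br) = 8.08/79.90 = 0.1011
Smallest is C at 0.02531 mol; normalising gives C 1.000, Br 3.995
≈ 1:4 → CBr4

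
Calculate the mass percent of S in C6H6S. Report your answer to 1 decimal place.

29.1%

Molar mass = 6(12.01) + 6(1.008) + 1(32.07) = 110.178 g/mol
Mass of S per mole = 1 × 32.07 = 32.070 g
% S = 32.070 / 110.178 × 100 = 29.1%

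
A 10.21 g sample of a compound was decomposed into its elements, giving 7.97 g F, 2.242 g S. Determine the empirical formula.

F6S

n(F) = 7.97/19.00 = 0.4195, n(S) = 2.242/32.07 = 0.06991
Smallest is S at 0.06991 mol; normalising gives F 6.000, S 1.000
Ratio ≈ 6:1, so the empirical formula is F6S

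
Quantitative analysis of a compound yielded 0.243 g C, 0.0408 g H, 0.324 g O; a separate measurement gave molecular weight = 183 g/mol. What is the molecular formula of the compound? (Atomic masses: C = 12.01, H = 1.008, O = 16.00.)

C6H12O6

n(C) = 0.243/12.01 = 0.02023, n(H) = 0.0408/1.008 = 0.04048, n(O) = 0.324/16.00 = 0.02025
Ratios (÷ 0.02023): C 1.000, H 2.000, O 1.001
Ratio ≈ 1:2:1, so the empirical formula is CH2O
Empirical-formula mass = 30.03 g/mol
n = 183 / 30.03 = 6.09 ≈ 6
Molecular formula = (CH2O)×6 = C6H12O6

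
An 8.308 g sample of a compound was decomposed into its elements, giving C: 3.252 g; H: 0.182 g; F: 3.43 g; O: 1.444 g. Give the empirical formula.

C3H2F2O

C: 3.252 g ÷ 12.01 g/mol = 0.2708 mol
H: 0.182 g ÷ 1.008 g/mol = 0.1806 mol
F: 3.43 g ÷ 19.00 g/mol = 0.1805 mol
O: 1.444 g ÷ 16.00 g/mol = 0.09025 mol
Ratios (÷ 0.09025): C 3.000, H 2.001, F 2.000, O 1.000
Ratio ≈ 3:2:2:1, so the empirical formula is C3H2F2O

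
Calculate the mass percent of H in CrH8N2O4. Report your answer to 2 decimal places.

5.30%

Molar mass = 1(52.00) + 8(1.008) + 2(14.01) + 4(16.00) = 152.084 g/mol
Mass of H per mole = 8 × 1.008 = 8.064 g
% H = 8.064 / 152.084 × 100 = 5.30%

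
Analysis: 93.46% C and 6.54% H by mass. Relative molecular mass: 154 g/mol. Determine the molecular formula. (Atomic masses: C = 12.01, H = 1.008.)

Assume 100 g: 93.46 g C, 6.54 g H.
n(C) = 93.46/12.01 = 7.782, n(H) = 6.54/1.008 = 6.488
Ratios (÷ 6.488): C 1.199, H 1.000
Multiply by 5: C 6.00, H 5.00 → C6H5
Empirical-formula mass = 77.10 g/mol
n = 154 / 77.10 = 2.00 ≈ 2
Molecular formula = (C6H5)×2 = C12H10

C12H10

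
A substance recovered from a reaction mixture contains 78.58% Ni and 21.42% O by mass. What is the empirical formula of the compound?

Assume 100 g: 78.58 g Ni, 21.42 g O.
Moles — Ni: 78.58 / 58.69 = 1.339 mol; O: 21.42 / 16.00 = 1.339 mol
Smallest is O at 1.339 mol; normalising gives Ni 1.000, O 1.000
Ratio ≈ 1:1, so the empirical formula is NiO

NiO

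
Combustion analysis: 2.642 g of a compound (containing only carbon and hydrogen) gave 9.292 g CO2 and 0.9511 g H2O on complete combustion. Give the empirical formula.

C2H

mol C = 9.292 / 44.01 = 0.2111; mass C = 0.2111 × 12.01 = 2.536 g
mol H = 2 × (0.9511 / 18.02) = 0.1056; mass H = 0.1056 × 1.008 = 0.1064 g
Ratios (÷ 0.1056): C 2.000, H 1.000
≈ 2:1 → C2H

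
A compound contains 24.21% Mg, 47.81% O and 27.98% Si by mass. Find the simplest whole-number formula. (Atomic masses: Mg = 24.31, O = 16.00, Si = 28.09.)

MgO3Si

Assume 100 g: 24.21 g Mg, 47.81 g O, 27.98 g Si.
Moles — Mg: 24.21 / 24.31 = 0.9959 mol; O: 47.81 / 16.00 = 2.988 mol; Si: 27.98 / 28.09 = 0.9961 mol
Divide by the smallest (0.9959 mol Mg): Mg 1.000, O 3.000, Si 1.000
→ MgO3Si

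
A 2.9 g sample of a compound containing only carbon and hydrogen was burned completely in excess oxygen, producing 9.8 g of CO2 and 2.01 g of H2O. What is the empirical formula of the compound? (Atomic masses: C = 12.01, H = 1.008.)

mol C = 9.8 / 44.01 = 0.2227; mass C = 0.2227 × 12.01 = 2.674 g
mol H = 2 × (2.01 / 18.02) = 0.2231; mass H = 0.2231 × 1.008 = 0.2249 g
Divide by the smallest (0.2227 mol C): C 1.000, H 1.002
≈ 1:1 → CH

CH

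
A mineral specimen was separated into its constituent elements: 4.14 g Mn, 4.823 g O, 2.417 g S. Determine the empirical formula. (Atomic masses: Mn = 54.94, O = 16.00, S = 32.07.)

Mn: 4.14 g ÷ 54.94 g/mol = 0.07535 mol
O: 4.823 g ÷ 16.00 g/mol = 0.3014 mol
S: 2.417 g ÷ 32.07 g/mol = 0.07537 mol
Divide by the smallest (0.07535 mol Mn): Mn 1.000, O 4.000, S 1.000
→ MnO4S

MnO4S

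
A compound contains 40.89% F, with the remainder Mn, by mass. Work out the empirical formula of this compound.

Assume 100 g: 40.89 g F, 59.11 g Mn.
n(F) = 40.89/19.00 = 2.152, n(Mn) = 59.11/54.94 = 1.076
Ratios (÷ 1.076): F 2.000, Mn 1.000
→ F2Mn

F2Mn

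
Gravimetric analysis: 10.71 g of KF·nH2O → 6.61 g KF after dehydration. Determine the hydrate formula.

KF·2H2O

Mass of water lost = 10.71 − 6.61 = 4.1 g → 4.1 / 18.02 = 0.2275 mol H2O
Molar mass of KF = 58.10 g/mol → mol KF = 6.61 / 58.10 = 0.1138
n = 0.2275 / 0.1138 = 2.00 ≈ 2 → KF·2H2O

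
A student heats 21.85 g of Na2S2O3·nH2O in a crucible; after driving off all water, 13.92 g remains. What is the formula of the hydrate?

Mass of water lost = 21.85 − 13.92 = 7.93 g → 7.93 / 18.02 = 0.4401 mol H2O
Molar mass of Na2S2O3 = 158.12 g/mol → mol Na2S2O3 = 13.92 / 158.12 = 0.08803
n = 0.4401 / 0.08803 = 5.00 ≈ 5 → Na2S2O3·5H2O

Na2S2O3·5H2O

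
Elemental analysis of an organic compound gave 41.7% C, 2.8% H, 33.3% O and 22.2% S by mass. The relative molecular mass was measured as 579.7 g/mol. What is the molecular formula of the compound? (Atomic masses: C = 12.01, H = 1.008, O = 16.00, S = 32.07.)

Assume 100 g: 41.7 g C, 2.8 g H, 33.3 g O, 22.2 g S.
n(C) = 41.7/12.01 = 3.472, n(H) = 2.8/1.008 = 2.778, n(O) = 33.3/16.00 = 2.081, n(S) = 22.2/32.07 = 0.6922
Divide by the smallest (0.6922 mol S): C 5.016, H 4.013, O 3.007, S 1.000
Ratio ≈ 5:4:3:1, so the empirical formula is C5H4O3S
Empirical-formula mass = 144.15 g/mol
n = 579.7 / 144.15 = 4.02 ≈ 4
Molecular formula = (C5H4O3S)×4 = C20H16O12S4

C20H16O12S4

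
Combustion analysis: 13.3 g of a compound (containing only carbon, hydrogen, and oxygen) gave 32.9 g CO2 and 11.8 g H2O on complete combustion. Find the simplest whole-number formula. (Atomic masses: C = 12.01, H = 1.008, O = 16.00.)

C4H7O

mol C = 32.9 / 44.01 = 0.7476; mass C = 0.7476 × 12.01 = 8.978 g
mol H = 2 × (11.8 / 18.02) = 1.310; mass H = 1.310 × 1.008 = 1.320 g
mass O = 13.3 − (10.30) = 3.002 g → mol O = 0.1876
Smallest is O at 0.1876 mol; normalising gives C 3.985, H 6.981, O 1.000
≈ 4:7:1 → C4H7O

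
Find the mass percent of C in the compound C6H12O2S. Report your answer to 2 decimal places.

Molar mass = 6(12.01) + 12(1.008) + 2(16.00) + 1(32.07) = 148.226 g/mol
Mass of C per mole = 6 × 12.01 = 72.060 g
% C = 72.060 / 148.226 × 100 = 48.61%

48.61%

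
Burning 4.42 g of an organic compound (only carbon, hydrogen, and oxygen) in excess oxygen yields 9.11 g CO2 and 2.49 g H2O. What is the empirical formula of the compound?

C6H8O3

mol C = 9.11 / 44.01 = 0.2070; mass C = 0.2070 × 12.01 = 2.486 g
mol H = 2 × (2.49 / 18.02) = 0.2764; mass H = 0.2764 × 1.008 = 0.2786 g
mass O = 4.42 − (2.765) = 1.655 g → mol O = 0.1035
Divide by the smallest (0.1035 mol O): C 2.001, H 2.671, O 1.000
Scaling by 3: C 6.00, H 8.01, O 3.00 → C6H8O3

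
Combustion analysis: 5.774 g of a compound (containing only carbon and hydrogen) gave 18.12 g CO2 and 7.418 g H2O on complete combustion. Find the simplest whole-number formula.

mol C = 18.12 / 44.01 = 0.4117; mass C = 0.4117 × 12.01 = 4.945 g
mol H = 2 × (7.418 / 18.02) = 0.8233; mass H = 0.8233 × 1.008 = 0.8299 g
Divide by the smallest (0.4117 mol C): C 1.000, H 2.000
Ratio ≈ 1:2, so the empirical formula is CH2

CH2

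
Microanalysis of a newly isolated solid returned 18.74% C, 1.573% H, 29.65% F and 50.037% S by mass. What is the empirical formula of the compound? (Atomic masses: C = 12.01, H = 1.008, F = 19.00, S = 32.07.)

CHFS

Assume 100 g: 18.74 g C, 1.573 g H, 29.65 g F, 50.037 g S.
Moles — C: 18.74 / 12.01 = 1.56 mol; H: 1.573 / 1.008 = 1.561 mol; F: 29.65 / 19.00 = 1.561 mol; S: 50.037 / 32.07 = 1.56 mol
Ratios (÷ 1.56): C 1.000, H 1.000, F 1.000, S 1.000
→ CHFS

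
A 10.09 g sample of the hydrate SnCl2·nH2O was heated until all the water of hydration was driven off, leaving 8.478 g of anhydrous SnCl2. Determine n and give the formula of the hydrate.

SnCl2·2H2O

Mass of water lost = 10.09 − 8.478 = 1.612 g → 1.612 / 18.02 = 0.08946 mol H2O
Molar mass of SnCl2 = 189.61 g/mol → mol SnCl2 = 8.478 / 189.61 = 0.04471
n = 0.08946 / 0.04471 = 2.00 ≈ 2 → SnCl2·2H2O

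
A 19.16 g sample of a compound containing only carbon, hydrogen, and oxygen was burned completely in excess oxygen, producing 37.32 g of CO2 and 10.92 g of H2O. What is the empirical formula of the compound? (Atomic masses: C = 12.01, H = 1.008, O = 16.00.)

mol C = 37.32 / 44.01 = 0.8480; mass C = 0.8480 × 12.01 = 10.18 g
mol H = 2 × (10.92 / 18.02) = 1.212; mass H = 1.212 × 1.008 = 1.222 g
mass O = 19.16 − (11.41) = 7.754 g → mol O = 0.4846
Ratios (÷ 0.4846): C 1.750, H 2.501, O 1.000
Scaling by 4: C 7.00, H 10.00, O 4.00 → C7H10O4

C7H10O4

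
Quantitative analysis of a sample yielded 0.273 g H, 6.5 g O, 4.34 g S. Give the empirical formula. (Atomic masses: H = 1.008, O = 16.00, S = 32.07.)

Moles — H: 0.273 / 1.008 = 0.2708 mol; O: 6.5 / 16.00 = 0.4062 mol; S: 4.34 / 32.07 = 0.1353 mol
Smallest is S at 0.1353 mol; normalising gives H 2.001, O 3.002, S 1.000
≈ 2:3:1 → H2O3S

H2O3S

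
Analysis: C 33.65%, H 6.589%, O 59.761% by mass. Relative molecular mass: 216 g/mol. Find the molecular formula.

C6H14O8

Assume 100 g: 33.65 g C, 6.589 g H, 59.761 g O.
C: 33.65 g ÷ 12.01 g/mol = 2.802 mol
H: 6.589 g ÷ 1.008 g/mol = 6.537 mol
O: 59.761 g ÷ 16.00 g/mol = 3.735 mol
Smallest is C at 2.802 mol; normalising gives C 1.000, H 2.333, O 1.333
Multiply by 3: C 3.00, H 7.00, O 4.00 → C3H7O4
Empirical-formula mass = 107.09 g/mol
n = 216 / 107.09 = 2.02 ≈ 2
Molecular formula = (C3H7O4)×2 = C6H14O8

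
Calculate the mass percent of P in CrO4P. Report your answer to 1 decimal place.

Molar mass = 1(52.00) + 4(16.00) + 1(30.97) = 146.970 g/mol
Mass of P per mole = 1 × 30.97 = 30.970 g
% P = 30.970 / 146.970 × 100 = 21.1%

21.1%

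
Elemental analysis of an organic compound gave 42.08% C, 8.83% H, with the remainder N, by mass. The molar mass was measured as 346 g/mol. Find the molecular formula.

Assume 100 g: 42.08 g C, 8.83 g H, 49.09 g N.
n(C) = 42.08/12.01 = 3.504, n(H) = 8.83/1.008 = 8.76, n(N) = 49.09/14.01 = 3.504
Divide by the smallest (3.504 mol C): C 1.000, H 2.500, N 1.000
Scaling by 2: C 2.00, H 5.00, N 2.00 → C2H5N2
Empirical-formula mass = 57.08 g/mol
n = 346 / 57.08 = 6.06 ≈ 6
Molecular formula = (C2H5N2)×6 = C12H30N12

C12H30N12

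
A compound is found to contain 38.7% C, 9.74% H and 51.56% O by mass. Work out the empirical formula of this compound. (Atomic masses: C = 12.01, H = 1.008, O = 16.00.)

CH3O

Assume 100 g: 38.7 g C, 9.74 g H, 51.56 g O.
Moles — C: 38.7 / 12.01 = 3.222 mol; H: 9.74 / 1.008 = 9.663 mol; O: 51.56 / 16.00 = 3.223 mol
Divide by the smallest (3.222 mol C): C 1.000, H 2.999, O 1.000
≈ 1:3:1 → CH3O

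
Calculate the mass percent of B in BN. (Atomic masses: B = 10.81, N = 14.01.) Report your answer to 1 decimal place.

43.6%

Molar mass = 1(10.81) + 1(14.01) = 24.820 g/mol
Mass of B per mole = 1 × 10.81 = 10.810 g
% B = 10.810 / 24.820 × 100 = 43.6%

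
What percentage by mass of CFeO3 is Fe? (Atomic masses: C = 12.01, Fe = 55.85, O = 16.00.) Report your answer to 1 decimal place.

Molar mass = 1(12.01) + 1(55.85) + 3(16.00) = 115.860 g/mol
Mass of Fe per mole = 1 × 55.85 = 55.850 g
% Fe = 55.850 / 115.860 × 100 = 48.2%

48.2%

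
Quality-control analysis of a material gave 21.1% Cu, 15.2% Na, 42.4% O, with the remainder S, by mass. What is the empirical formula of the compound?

Assume 100 g: 21.1 g Cu, 15.2 g Na, 42.4 g O, 21.3 g S.
Moles — Cu: 21.1 / 63.55 = 0.332 mol; Na: 15.2 / 22.99 = 0.6612 mol; O: 42.4 / 16.00 = 2.65 mol; S: 21.3 / 32.07 = 0.6642 mol
Divide by the smallest (0.332 mol Cu): Cu 1.000, Na 1.991, O 7.981, S 2.000
≈ 1:2:8:2 → CuNa2O8S2

CuNa2O8S2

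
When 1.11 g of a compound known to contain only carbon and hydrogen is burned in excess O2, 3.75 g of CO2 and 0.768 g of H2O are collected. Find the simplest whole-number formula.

mol C = 3.75 / 44.01 = 0.08521; mass C = 0.08521 × 12.01 = 1.023 g
mol H = 2 × (0.768 / 18.02) = 0.08524; mass H = 0.08524 × 1.008 = 0.08592 g
Ratios (÷ 0.08521): C 1.000, H 1.000
→ CH

CH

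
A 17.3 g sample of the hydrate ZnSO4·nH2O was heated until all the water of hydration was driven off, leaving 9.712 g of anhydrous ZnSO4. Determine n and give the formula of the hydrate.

Mass of water lost = 17.3 − 9.712 = 7.588 g → 7.588 / 18.02 = 0.4211 mol H2O
Molar mass of ZnSO4 = 161.45 g/mol → mol ZnSO4 = 9.712 / 161.45 = 0.06015
n = 0.4211 / 0.06015 = 7.00 ≈ 7 → ZnSO4·7H2O

ZnSO4·7H2O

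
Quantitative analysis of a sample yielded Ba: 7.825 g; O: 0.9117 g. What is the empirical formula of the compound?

Moles — Ba: 7.825 / 137.33 = 0.05698 mol; O: 0.9117 / 16.00 = 0.05698 mol
Divide by the smallest (0.05698 mol Ba): Ba 1.000, O 1.000
Ratio ≈ 1:1, so the empirical formula is BaO

BaO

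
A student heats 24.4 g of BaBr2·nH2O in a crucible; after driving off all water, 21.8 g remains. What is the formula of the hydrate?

Mass of water lost = 24.4 − 21.8 = 2.6 g → 2.6 / 18.02 = 0.1443 mol H2O
Molar mass of BaBr2 = 297.13 g/mol → mol BaBr2 = 21.8 / 297.13 = 0.07337
n = 0.1443 / 0.07337 = 1.97 ≈ 2 → BaBr2·2H2O

BaBr2·2H2O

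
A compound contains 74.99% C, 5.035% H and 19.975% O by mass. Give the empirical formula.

Assume 100 g: 74.99 g C, 5.035 g H, 19.975 g O.
Moles — C: 74.99 / 12.01 = 6.244 mol; H: 5.035 / 1.008 = 4.995 mol; O: 19.975 / 16.00 = 1.248 mol
Ratios (÷ 1.248): C 5.001, H 4.001, O 1.000
Ratio ≈ 5:4:1, so the empirical formula is C5H4O

C5H4O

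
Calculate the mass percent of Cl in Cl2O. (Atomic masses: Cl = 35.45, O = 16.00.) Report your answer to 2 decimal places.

Molar mass = 2(35.45) + 1(16.00) = 86.900 g/mol
Mass of Cl per mole = 2 × 35.45 = 70.900 g
% Cl = 70.900 / 86.900 × 100 = 81.59%

81.59%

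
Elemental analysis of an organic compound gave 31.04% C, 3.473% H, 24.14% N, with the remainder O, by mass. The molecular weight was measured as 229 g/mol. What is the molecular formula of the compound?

Assume 100 g: 31.04 g C, 3.473 g H, 24.14 g N, 41.347 g O.
Moles — C: 31.04 / 12.01 = 2.585 mol; H: 3.473 / 1.008 = 3.445 mol; N: 24.14 / 14.01 = 1.723 mol; O: 41.347 / 16.00 = 2.584 mol
Ratios (÷ 1.723): C 1.500, H 2.000, N 1.000, O 1.500
Scaling by 2: C 3.00, H 4.00, N 2.00, O 3.00 → C3H4N2O3
Empirical-formula mass = 116.08 g/mol
n = 229 / 116.08 = 1.97 ≈ 2
Molecular formula = (C3H4N2O3)×2 = C6H8N4O6

C6H8N4O6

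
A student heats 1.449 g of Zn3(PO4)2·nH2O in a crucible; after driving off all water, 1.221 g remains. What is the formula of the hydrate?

Mass of water lost = 1.449 − 1.221 = 0.228 g → 0.228 / 18.02 = 0.01265 mol H2O
Molar mass of Zn3(PO4)2 = 386.08 g/mol → mol Zn3(PO4)2 = 1.221 / 386.08 = 0.003163
n = 0.01265 / 0.003163 = 4.00 ≈ 4 → Zn3(PO4)2·4H2O

Zn3(PO4)2·4H2O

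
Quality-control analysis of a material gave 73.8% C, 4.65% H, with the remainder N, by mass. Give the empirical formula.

Assume 100 g: 73.8 g C, 4.65 g H, 21.55 g N.
n(C) = 73.8/12.01 = 6.145, n(H) = 4.65/1.008 = 4.613, n(N) = 21.55/14.01 = 1.538
Ratios (÷ 1.538): C 3.995, H 2.999, N 1.000
≈ 4:3:1 → C4H3N

C4H3N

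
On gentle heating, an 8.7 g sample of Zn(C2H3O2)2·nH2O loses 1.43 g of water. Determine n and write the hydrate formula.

Zn(C2H3O2)2·2H2O

Mass of anhydrous Zn(C2H3O2)2 = 8.7 − 1.43 = 7.27 g
mol H2O = 1.43 / 18.02 = 0.07936
Molar mass of Zn(C2H3O2)2 = 183.47 g/mol → mol Zn(C2H3O2)2 = 7.27 / 183.47 = 0.03963
n = 0.07936 / 0.03963 = 2.00 ≈ 2 → Zn(C2H3O2)2·2H2O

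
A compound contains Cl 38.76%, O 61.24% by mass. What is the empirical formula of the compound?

Assume 100 g: 38.76 g Cl, 61.24 g O.
n(Cl) = 38.76/35.45 = 1.093, n(O) = 61.24/16.00 = 3.828
Ratios (÷ 1.093): Cl 1.000, O 3.501
Scaling by 2: Cl 2.00, O 7.00 → Cl2O7

Cl2O7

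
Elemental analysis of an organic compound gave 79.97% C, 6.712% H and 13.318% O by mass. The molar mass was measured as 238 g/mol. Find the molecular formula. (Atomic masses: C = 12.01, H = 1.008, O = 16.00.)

C16H16O2

Assume 100 g: 79.97 g C, 6.712 g H, 13.318 g O.
n(C) = 79.97/12.01 = 6.659, n(H) = 6.712/1.008 = 6.659, n(O) = 13.318/16.00 = 0.8324
Divide by the smallest (0.8324 mol O): C 8.000, H 8.000, O 1.000
Ratio ≈ 8:8:1, so the empirical formula is C8H8O
Empirical-formula mass = 120.14 g/mol
n = 238 / 120.14 = 1.98 ≈ 2
Molecular formula = (C8H8O)×2 = C16H16O2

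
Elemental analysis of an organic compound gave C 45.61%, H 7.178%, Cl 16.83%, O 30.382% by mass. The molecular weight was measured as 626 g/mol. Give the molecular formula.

Assume 100 g: 45.61 g C, 7.178 g H, 16.83 g Cl, 30.382 g O.
C: 45.61 g ÷ 12.01 g/mol = 3.798 mol
H: 7.178 g ÷ 1.008 g/mol = 7.121 mol
Cl: 16.83 g ÷ 35.45 g/mol = 0.4748 mol
O: 30.382 g ÷ 16.00 g/mol = 1.899 mol
Smallest is Cl at 0.4748 mol; normalising gives C 7.999, H 14.999, Cl 1.000, O 4.000
Ratio ≈ 8:15:1:4, so the empirical formula is C8H15ClO4
Empirical-formula mass = 210.65 g/mol
n = 626 / 210.65 = 2.97 ≈ 3
Molecular formula = (C8H15ClO4)×3 = C24H45Cl3O12

C24H45Cl3O12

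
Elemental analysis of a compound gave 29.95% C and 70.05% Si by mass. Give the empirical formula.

Assume 100 g: 29.95 g C, 70.05 g Si.
C: 29.95 g ÷ 12.01 g/mol = 2.494 mol
Si: 70.05 g ÷ 28.09 g/mol = 2.494 mol
Divide by the smallest (2.494 mol C): C 1.000, Si 1.000
≈ 1:1 → CSi

CSi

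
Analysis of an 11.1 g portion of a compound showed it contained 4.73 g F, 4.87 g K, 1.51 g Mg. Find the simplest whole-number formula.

F4K2Mg

n(F) = 4.73/19.00 = 0.2489, n(K) = 4.87/39.10 = 0.1246, n(Mg) = 1.51/24.31 = 0.06211
Ratios (÷ 0.06211): F 4.008, K 2.005, Mg 1.000
≈ 4:2:1 → F4K2Mg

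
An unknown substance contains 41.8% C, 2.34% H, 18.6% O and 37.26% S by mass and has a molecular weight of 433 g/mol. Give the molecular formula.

C15H10O5S5

Assume 100 g: 41.8 g C, 2.34 g H, 18.6 g O, 37.26 g S.
n(C) = 41.8/12.01 = 3.48, n(H) = 2.34/1.008 = 2.321, n(O) = 18.6/16.00 = 1.163, n(S) = 37.26/32.07 = 1.162
Smallest is S at 1.162 mol; normalising gives C 2.996, H 1.998, O 1.001, S 1.000
Ratio ≈ 3:2:1:1, so the empirical formula is C3H2OS
Empirical-formula mass = 86.12 g/mol
n = 433 / 86.12 = 5.03 ≈ 5
Molecular formula = (C3H2OS)×5 = C15H10O5S5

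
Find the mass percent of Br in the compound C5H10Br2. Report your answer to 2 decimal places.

Molar mass = 5(12.01) + 10(1.008) + 2(79.90) = 229.930 g/mol
Mass of Br per mole = 2 × 79.90 = 159.800 g
% Br = 159.800 / 229.930 × 100 = 69.50%

69.50%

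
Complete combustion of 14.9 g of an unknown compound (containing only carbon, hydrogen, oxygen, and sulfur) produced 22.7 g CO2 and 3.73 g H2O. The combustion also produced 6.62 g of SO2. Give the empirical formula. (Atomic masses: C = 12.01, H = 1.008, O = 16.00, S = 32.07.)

mol C = 22.7 / 44.01 = 0.5158; mass C = 0.5158 × 12.01 = 6.195 g
mol H = 2 × (3.73 / 18.02) = 0.4140; mass H = 0.4140 × 1.008 = 0.4173 g
mol S = 6.62 / 64.07 = 0.1033; mass S = 3.314 g
mass O = 14.9 − (9.926) = 4.974 g → mol O = 0.3109
Divide by the smallest (0.1033 mol S): C 4.992, H 4.007, O 3.009, S 1.000
→ C5H4O3S

C5H4O3S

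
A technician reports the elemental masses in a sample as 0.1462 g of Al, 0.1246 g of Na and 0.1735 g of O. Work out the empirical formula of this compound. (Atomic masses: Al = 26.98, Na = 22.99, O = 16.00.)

Moles — Al: 0.1462 / 26.98 = 0.005419 mol; Na: 0.1246 / 22.99 = 0.00542 mol; O: 0.1735 / 16.00 = 0.01084 mol
Smallest is Al at 0.005419 mol; normalising gives Al 1.000, Na 1.000, O 2.001
→ AlNaO2

AlNaO2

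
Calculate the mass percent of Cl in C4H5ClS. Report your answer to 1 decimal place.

Molar mass = 4(12.01) + 5(1.008) + 1(35.45) + 1(32.07) = 120.600 g/mol
Mass of Cl per mole = 1 × 35.45 = 35.450 g
% Cl = 35.450 / 120.600 × 100 = 29.4%

29.4%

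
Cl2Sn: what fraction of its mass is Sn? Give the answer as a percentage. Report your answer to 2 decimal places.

62.61%

Molar mass = 2(35.45) + 1(118.71) = 189.610 g/mol
Mass of Sn per mole = 1 × 118.71 = 118.710 g
% Sn = 118.710 / 189.610 × 100 = 62.61%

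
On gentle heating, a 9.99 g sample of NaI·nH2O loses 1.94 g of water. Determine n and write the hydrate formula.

Mass of anhydrous NaI = 9.99 − 1.94 = 8.05 g
mol H2O = 1.94 / 18.02 = 0.1077
Molar mass of NaI = 149.89 g/mol → mol NaI = 8.05 / 149.89 = 0.05371
n = 0.1077 / 0.05371 = 2.00 ≈ 2 → NaI·2H2O

NaI·2H2O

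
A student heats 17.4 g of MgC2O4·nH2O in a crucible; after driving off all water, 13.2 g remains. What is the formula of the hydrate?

Mass of water lost = 17.4 − 13.2 = 4.2 g → 4.2 / 18.02 = 0.2331 mol H2O
Molar mass of MgC2O4 = 112.33 g/mol → mol MgC2O4 = 13.2 / 112.33 = 0.1175
n = 0.2331 / 0.1175 = 1.98 ≈ 2 → MgC2O4·2H2O

MgC2O4·2H2O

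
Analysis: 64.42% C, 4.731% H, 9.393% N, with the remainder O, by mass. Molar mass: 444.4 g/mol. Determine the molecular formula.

C24H21N3O6

Assume 100 g: 64.42 g C, 4.731 g H, 9.393 g N, 21.456 g O.
Moles — C: 64.42 / 12.01 = 5.364 mol; H: 4.731 / 1.008 = 4.693 mol; N: 9.393 / 14.01 = 0.6704 mol; O: 21.456 / 16.00 = 1.341 mol
Smallest is N at 0.6704 mol; normalising gives C 8.000, H 7.000, N 1.000, O 2.000
→ C8H7NO2
Empirical-formula mass = 149.15 g/mol
n = 444.4 / 149.15 = 2.98 ≈ 3
Molecular formula = (C8H7NO2)×3 = C24H21N3O6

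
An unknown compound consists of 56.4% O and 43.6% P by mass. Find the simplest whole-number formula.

Assume 100 g: 56.4 g O, 43.6 g P.
n(O) = 56.4/16.00 = 3.525, n(P) = 43.6/30.97 = 1.408
Ratios (÷ 1.408): O 2.504, P 1.000
×2: O 5.01, P 2.00 → O5P2

O5P2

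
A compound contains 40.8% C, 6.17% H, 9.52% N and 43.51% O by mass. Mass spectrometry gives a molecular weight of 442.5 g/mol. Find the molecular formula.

Assume 100 g: 40.8 g C, 6.17 g H, 9.52 g N, 43.51 g O.
C: 40.8 g ÷ 12.01 g/mol = 3.397 mol
H: 6.17 g ÷ 1.008 g/mol = 6.121 mol
N: 9.52 g ÷ 14.01 g/mol = 0.6795 mol
O: 43.51 g ÷ 16.00 g/mol = 2.719 mol
Ratios (÷ 0.6795): C 4.999, H 9.008, N 1.000, O 4.002
→ C5H9NO4
Empirical-formula mass = 147.13 g/mol
n = 442.5 / 147.13 = 3.01 ≈ 3
Molecular formula = (C5H9NO4)×3 = C15H27N3O12

C15H27N3O12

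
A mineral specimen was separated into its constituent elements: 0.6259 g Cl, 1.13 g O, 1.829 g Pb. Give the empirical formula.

n(Cl) = 0.6259/35.45 = 0.01766, n(O) = 1.13/16.00 = 0.07062, n(Pb) = 1.829/207.2 = 0.008827
Divide by the smallest (0.008827 mol Pb): Cl 2.000, O 8.001, Pb 1.000
Ratio ≈ 2:8:1, so the empirical formula is Cl2O8Pb

Cl2O8Pb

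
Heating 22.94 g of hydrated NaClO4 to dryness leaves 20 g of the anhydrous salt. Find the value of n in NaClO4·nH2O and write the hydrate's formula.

Mass of water lost = 22.94 − 20 = 2.94 g → 2.94 / 18.02 = 0.1632 mol H2O
Molar mass of NaClO4 = 122.44 g/mol → mol NaClO4 = 20 / 122.44 = 0.1633
n = 0.1632 / 0.1633 = 1.00 ≈ 1 → NaClO4·H2O

NaClO4·H2O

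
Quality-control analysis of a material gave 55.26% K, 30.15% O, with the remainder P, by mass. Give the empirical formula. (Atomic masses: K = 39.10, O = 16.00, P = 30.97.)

K3O4P

Assume 100 g: 55.26 g K, 30.15 g O, 14.59 g P.
n(K) = 55.26/39.10 = 1.413, n(O) = 30.15/16.00 = 1.884, n(P) = 14.59/30.97 = 0.4711
Divide by the smallest (0.4711 mol P): K 3.000, O 4.000, P 1.000
≈ 3:4:1 → K3O4P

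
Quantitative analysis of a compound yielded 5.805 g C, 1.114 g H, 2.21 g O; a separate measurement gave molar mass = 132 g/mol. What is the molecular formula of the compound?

n(C) = 5.805/12.01 = 0.4833, n(H) = 1.114/1.008 = 1.105, n(O) = 2.21/16.00 = 0.1381
Ratios (÷ 0.1381): C 3.499, H 8.001, O 1.000
×2: C 7.00, H 16.00, O 2.00 → C7H16O2
Empirical-formula mass = 132.20 g/mol
n = 132 / 132.20 = 1.00 ≈ 1
Molecular formula = empirical formula = C7H16O2

C7H16O2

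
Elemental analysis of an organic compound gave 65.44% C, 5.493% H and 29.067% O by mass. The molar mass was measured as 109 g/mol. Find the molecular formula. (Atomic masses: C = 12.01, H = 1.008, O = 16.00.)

C6H6O2

Assume 100 g: 65.44 g C, 5.493 g H, 29.067 g O.
Moles — C: 65.44 / 12.01 = 5.449 mol; H: 5.493 / 1.008 = 5.449 mol; O: 29.067 / 16.00 = 1.817 mol
Divide by the smallest (1.817 mol O): C 2.999, H 3.000, O 1.000
≈ 3:3:1 → C3H3O
Empirical-formula mass = 55.05 g/mol
n = 109 / 55.05 = 1.98 ≈ 2
Molecular formula = (C3H3O)×2 = C6H6O2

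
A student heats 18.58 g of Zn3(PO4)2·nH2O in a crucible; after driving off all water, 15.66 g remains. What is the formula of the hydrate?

Mass of water lost = 18.58 − 15.66 = 2.92 g → 2.92 / 18.02 = 0.162 mol H2O
Molar mass of Zn3(PO4)2 = 386.08 g/mol → mol Zn3(PO4)2 = 15.66 / 386.08 = 0.04056
n = 0.162 / 0.04056 = 3.99 ≈ 4 → Zn3(PO4)2·4H2O

Zn3(PO4)2·4H2O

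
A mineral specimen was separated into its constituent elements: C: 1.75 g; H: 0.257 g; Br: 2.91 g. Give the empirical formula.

C4H7Br

n(C) = 1.75/12.01 = 0.1457, n(H) = 0.257/1.008 = 0.255, n(Br) = 2.91/79.90 = 0.03642
Ratios (÷ 0.03642): C 4.001, H 7.000, Br 1.000
Ratio ≈ 4:7:1, so the empirical formula is C4H7Br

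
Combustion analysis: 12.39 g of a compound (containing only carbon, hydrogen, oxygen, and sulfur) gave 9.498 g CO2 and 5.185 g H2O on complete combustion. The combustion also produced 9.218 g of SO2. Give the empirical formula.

C3H8O4S2

mol C = 9.498 / 44.01 = 0.2158; mass C = 0.2158 × 12.01 = 2.592 g
mol H = 2 × (5.185 / 18.02) = 0.5755; mass H = 0.5755 × 1.008 = 0.5801 g
mol S = 9.218 / 64.07 = 0.1439; mass S = 4.614 g
mass O = 12.39 − (7.786) = 4.604 g → mol O = 0.2877
Ratios (÷ 0.1439): C 1.500, H 4.000, O 2.000, S 1.000
×2: C 3.00, H 8.00, O 4.00, S 2.00 → C3H8O4S2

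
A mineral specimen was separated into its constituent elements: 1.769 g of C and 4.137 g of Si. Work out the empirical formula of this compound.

CSi

n(C) = 1.769/12.01 = 0.1473, n(Si) = 4.137/28.09 = 0.1473
Ratios (÷ 0.1473): C 1.000, Si 1.000
≈ 1:1 → CSi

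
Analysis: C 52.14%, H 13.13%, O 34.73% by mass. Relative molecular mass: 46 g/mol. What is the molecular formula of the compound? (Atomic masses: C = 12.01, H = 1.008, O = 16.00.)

C2H6O

Assume 100 g: 52.14 g C, 13.13 g H, 34.73 g O.
n(C) = 52.14/12.01 = 4.341, n(H) = 13.13/1.008 = 13.03, n(O) = 34.73/16.00 = 2.171
Ratios (÷ 2.171): C 2.000, H 6.001, O 1.000
→ C2H6O
Empirical-formula mass = 46.07 g/mol
n = 46 / 46.07 = 1.00 ≈ 1
Molecular formula = empirical formula = C2H6O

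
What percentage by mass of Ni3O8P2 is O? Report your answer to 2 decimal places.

34.97%

Molar mass = 3(58.69) + 8(16.00) + 2(30.97) = 366.010 g/mol
Mass of O per mole = 8 × 16.00 = 128.000 g
% O = 128.000 / 366.010 × 100 = 34.97%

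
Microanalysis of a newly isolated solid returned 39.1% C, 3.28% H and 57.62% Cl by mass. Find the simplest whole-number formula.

C2H2Cl

Assume 100 g: 39.1 g C, 3.28 g H, 57.62 g Cl.
n(C) = 39.1/12.01 = 3.256, n(H) = 3.28/1.008 = 3.254, n(Cl) = 57.62/35.45 = 1.625
Ratios (÷ 1.625): C 2.003, H 2.002, Cl 1.000
Ratio ≈ 2:2:1, so the empirical formula is C2H2Cl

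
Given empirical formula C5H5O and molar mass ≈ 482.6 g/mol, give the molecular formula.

C30H30O6

Empirical-formula mass = 81.09 g/mol
n = 482.6 / 81.09 = 5.95 ≈ 6
Molecular formula = (C5H5O)6 = C30H30O6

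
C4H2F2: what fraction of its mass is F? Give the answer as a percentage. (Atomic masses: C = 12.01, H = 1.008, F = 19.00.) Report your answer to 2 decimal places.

Molar mass = 4(12.01) + 2(1.008) + 2(19.00) = 88.056 g/mol
Mass of F per mole = 2 × 19.00 = 38.000 g
% F = 38.000 / 88.056 × 100 = 43.15%

43.15%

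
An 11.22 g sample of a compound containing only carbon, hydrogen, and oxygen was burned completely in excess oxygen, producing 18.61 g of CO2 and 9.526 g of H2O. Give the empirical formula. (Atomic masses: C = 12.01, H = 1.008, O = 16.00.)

C4H10O3

mol C = 18.61 / 44.01 = 0.4229; mass C = 0.4229 × 12.01 = 5.079 g
mol H = 2 × (9.526 / 18.02) = 1.057; mass H = 1.057 × 1.008 = 1.066 g
mass O = 11.22 − (6.144) = 5.076 g → mol O = 0.3172
Ratios (÷ 0.3172): C 1.333, H 3.333, O 1.000
×3: C 4.00, H 10.00, O 3.00 → C4H10O3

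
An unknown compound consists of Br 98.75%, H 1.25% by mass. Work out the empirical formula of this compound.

Assume 100 g: 98.75 g Br, 1.25 g H.
n(Br) = 98.75/79.90 = 1.236, n(H) = 1.25/1.008 = 1.24
Ratios (÷ 1.236): Br 1.000, H 1.003
→ BrH

BrH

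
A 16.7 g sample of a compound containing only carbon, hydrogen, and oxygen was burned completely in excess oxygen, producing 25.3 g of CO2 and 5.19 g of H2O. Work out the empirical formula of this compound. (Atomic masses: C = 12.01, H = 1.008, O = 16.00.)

mol C = 25.3 / 44.01 = 0.5749; mass C = 0.5749 × 12.01 = 6.904 g
mol H = 2 × (5.19 / 18.02) = 0.5760; mass H = 0.5760 × 1.008 = 0.5806 g
mass O = 16.7 − (7.485) = 9.215 g → mol O = 0.5759
Divide by the smallest (0.5749 mol C): C 1.000, H 1.002, O 1.002
→ CHO

CHO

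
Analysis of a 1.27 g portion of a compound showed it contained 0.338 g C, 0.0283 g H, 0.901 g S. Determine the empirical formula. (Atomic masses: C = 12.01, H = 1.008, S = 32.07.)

CHS

Moles — C: 0.338 / 12.01 = 0.02814 mol; H: 0.0283 / 1.008 = 0.02808 mol; S: 0.901 / 32.07 = 0.02809 mol
Divide by the smallest (0.02808 mol H): C 1.002, H 1.000, S 1.001
→ CHS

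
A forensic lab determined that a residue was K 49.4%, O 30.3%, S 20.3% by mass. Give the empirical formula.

K2O3S

Assume 100 g: 49.4 g K, 30.3 g O, 20.3 g S.
K: 49.4 g ÷ 39.10 g/mol = 1.263 mol
O: 30.3 g ÷ 16.00 g/mol = 1.894 mol
S: 20.3 g ÷ 32.07 g/mol = 0.633 mol
Divide by the smallest (0.633 mol S): K 1.996, O 2.992, S 1.000
Ratio ≈ 2:3:1, so the empirical formula is K2O3S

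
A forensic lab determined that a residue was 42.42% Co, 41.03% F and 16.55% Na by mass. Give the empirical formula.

CoF3Na

Assume 100 g: 42.42 g Co, 41.03 g F, 16.55 g Na.
n(Co) = 42.42/58.93 = 0.7198, n(F) = 41.03/19.00 = 2.159, n(Na) = 16.55/22.99 = 0.7199
Divide by the smallest (0.7198 mol Co): Co 1.000, F 3.000, Na 1.000
≈ 1:3:1 → CoF3Na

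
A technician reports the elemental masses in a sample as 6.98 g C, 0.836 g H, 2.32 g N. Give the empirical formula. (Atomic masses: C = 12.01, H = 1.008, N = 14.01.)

C7H10N2

n(C) = 6.98/12.01 = 0.5812, n(H) = 0.836/1.008 = 0.8294, n(N) = 2.32/14.01 = 0.1656
Divide by the smallest (0.1656 mol N): C 3.510, H 5.008, N 1.000
Scaling by 2: C 7.02, H 10.02, N 2.00 → C7H10N2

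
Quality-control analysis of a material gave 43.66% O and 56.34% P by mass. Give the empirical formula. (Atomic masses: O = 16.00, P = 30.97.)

O3P2

Assume 100 g: 43.66 g O, 56.34 g P.
n(O) = 43.66/16.00 = 2.729, n(P) = 56.34/30.97 = 1.819
Divide by the smallest (1.819 mol P): O 1.500, P 1.000
Multiply by 2: O 3.00, P 2.00 → O3P2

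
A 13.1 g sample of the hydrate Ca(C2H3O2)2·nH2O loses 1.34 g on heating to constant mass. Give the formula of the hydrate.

Mass of anhydrous Ca(C2H3O2)2 = 13.1 − 1.34 = 11.76 g
mol H2O = 1.34 / 18.02 = 0.07436
Molar mass of Ca(C2H3O2)2 = 158.17 g/mol → mol Ca(C2H3O2)2 = 11.76 / 158.17 = 0.07435
n = 0.07436 / 0.07435 = 1.00 ≈ 1 → Ca(C2H3O2)2·H2O

Ca(C2H3O2)2·H2O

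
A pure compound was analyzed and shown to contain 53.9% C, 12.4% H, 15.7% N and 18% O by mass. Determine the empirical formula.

C4H11NO

Assume 100 g: 53.9 g C, 12.4 g H, 15.7 g N, 18 g O.
C: 53.9 g ÷ 12.01 g/mol = 4.488 mol
H: 12.4 g ÷ 1.008 g/mol = 12.3 mol
N: 15.7 g ÷ 14.01 g/mol = 1.121 mol
O: 18 g ÷ 16.00 g/mol = 1.125 mol
Smallest is N at 1.121 mol; normalising gives C 4.005, H 10.977, N 1.000, O 1.004
≈ 4:11:1:1 → C4H11NO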